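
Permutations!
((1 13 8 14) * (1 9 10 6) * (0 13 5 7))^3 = (0 14 6 7 8 10 5 13 9 1)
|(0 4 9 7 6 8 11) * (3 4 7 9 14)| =|(0 7 6 8 11)(3 4 14)| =15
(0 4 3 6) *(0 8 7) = (0 4 3 6 8 7) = [4, 1, 2, 6, 3, 5, 8, 0, 7]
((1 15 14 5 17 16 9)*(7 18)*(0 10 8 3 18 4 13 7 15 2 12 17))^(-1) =((0 10 8 3 18 15 14 5)(1 2 12 17 16 9)(4 13 7))^(-1) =(0 5 14 15 18 3 8 10)(1 9 16 17 12 2)(4 7 13)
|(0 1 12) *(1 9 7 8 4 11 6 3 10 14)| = |(0 9 7 8 4 11 6 3 10 14 1 12)| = 12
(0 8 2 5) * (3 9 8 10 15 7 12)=(0 10 15 7 12 3 9 8 2 5)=[10, 1, 5, 9, 4, 0, 6, 12, 2, 8, 15, 11, 3, 13, 14, 7]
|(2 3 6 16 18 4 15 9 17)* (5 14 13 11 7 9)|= 14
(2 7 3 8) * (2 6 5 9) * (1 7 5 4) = (1 7 3 8 6 4)(2 5 9) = [0, 7, 5, 8, 1, 9, 4, 3, 6, 2]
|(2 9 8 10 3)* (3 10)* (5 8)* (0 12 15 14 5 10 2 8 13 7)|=42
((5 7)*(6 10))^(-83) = ((5 7)(6 10))^(-83) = (5 7)(6 10)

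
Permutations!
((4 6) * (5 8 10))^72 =(10)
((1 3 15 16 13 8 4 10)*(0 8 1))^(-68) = ((0 8 4 10)(1 3 15 16 13))^(-68) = (1 15 13 3 16)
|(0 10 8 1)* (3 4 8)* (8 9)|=7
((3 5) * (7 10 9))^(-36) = ((3 5)(7 10 9))^(-36) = (10)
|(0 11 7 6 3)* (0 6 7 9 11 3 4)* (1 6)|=|(0 3 1 6 4)(9 11)|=10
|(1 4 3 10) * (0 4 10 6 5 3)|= |(0 4)(1 10)(3 6 5)|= 6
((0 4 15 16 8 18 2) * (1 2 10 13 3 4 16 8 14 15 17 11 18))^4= (0 8 16 1 14 2 15)(3 18 4 10 17 13 11)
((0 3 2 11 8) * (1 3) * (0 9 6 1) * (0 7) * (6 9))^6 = (11)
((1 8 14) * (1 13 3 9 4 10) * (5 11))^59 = ((1 8 14 13 3 9 4 10)(5 11))^59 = (1 13 4 8 3 10 14 9)(5 11)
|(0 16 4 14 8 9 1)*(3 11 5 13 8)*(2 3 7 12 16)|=45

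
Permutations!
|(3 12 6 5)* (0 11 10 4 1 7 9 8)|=|(0 11 10 4 1 7 9 8)(3 12 6 5)|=8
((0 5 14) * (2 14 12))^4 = (0 14 2 12 5) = ((0 5 12 2 14))^4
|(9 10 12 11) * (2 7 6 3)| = |(2 7 6 3)(9 10 12 11)| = 4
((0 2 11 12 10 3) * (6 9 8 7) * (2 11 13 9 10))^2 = (0 12 13 8 6 3 11 2 9 7 10)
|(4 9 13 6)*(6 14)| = |(4 9 13 14 6)| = 5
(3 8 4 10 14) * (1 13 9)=(1 13 9)(3 8 4 10 14)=[0, 13, 2, 8, 10, 5, 6, 7, 4, 1, 14, 11, 12, 9, 3]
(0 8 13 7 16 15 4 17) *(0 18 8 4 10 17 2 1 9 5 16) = [4, 9, 1, 3, 2, 16, 6, 0, 13, 5, 17, 11, 12, 7, 14, 10, 15, 18, 8] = (0 4 2 1 9 5 16 15 10 17 18 8 13 7)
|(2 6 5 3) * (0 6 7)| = 6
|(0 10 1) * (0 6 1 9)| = |(0 10 9)(1 6)| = 6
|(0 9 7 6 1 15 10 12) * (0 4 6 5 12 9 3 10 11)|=12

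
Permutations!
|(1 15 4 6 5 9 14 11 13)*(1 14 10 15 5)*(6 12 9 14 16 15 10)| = 11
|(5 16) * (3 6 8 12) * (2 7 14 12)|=14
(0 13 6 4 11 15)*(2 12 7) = [13, 1, 12, 3, 11, 5, 4, 2, 8, 9, 10, 15, 7, 6, 14, 0] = (0 13 6 4 11 15)(2 12 7)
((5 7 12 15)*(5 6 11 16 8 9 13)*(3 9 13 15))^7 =(3 13 6 12 8 15 7 16 9 5 11)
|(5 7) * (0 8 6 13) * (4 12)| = 4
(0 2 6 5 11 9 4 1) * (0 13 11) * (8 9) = (0 2 6 5)(1 13 11 8 9 4) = [2, 13, 6, 3, 1, 0, 5, 7, 9, 4, 10, 8, 12, 11]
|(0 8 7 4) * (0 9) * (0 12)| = |(0 8 7 4 9 12)| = 6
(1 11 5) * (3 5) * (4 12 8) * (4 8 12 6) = (12)(1 11 3 5)(4 6) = [0, 11, 2, 5, 6, 1, 4, 7, 8, 9, 10, 3, 12]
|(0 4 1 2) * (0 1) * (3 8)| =|(0 4)(1 2)(3 8)| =2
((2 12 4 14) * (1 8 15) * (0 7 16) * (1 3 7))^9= ((0 1 8 15 3 7 16)(2 12 4 14))^9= (0 8 3 16 1 15 7)(2 12 4 14)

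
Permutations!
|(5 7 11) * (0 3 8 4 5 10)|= 8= |(0 3 8 4 5 7 11 10)|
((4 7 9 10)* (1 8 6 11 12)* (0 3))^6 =(1 8 6 11 12)(4 9)(7 10)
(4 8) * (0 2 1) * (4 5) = (0 2 1)(4 8 5) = [2, 0, 1, 3, 8, 4, 6, 7, 5]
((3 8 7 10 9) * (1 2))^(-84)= ((1 2)(3 8 7 10 9))^(-84)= (3 8 7 10 9)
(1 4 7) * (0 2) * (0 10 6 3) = (0 2 10 6 3)(1 4 7) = [2, 4, 10, 0, 7, 5, 3, 1, 8, 9, 6]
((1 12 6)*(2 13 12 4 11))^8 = ((1 4 11 2 13 12 6))^8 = (1 4 11 2 13 12 6)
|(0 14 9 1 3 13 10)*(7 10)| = 8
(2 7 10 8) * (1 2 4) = (1 2 7 10 8 4) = [0, 2, 7, 3, 1, 5, 6, 10, 4, 9, 8]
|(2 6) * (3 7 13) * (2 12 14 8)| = 15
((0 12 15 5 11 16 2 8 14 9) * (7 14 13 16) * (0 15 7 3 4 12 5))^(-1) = ((0 5 11 3 4 12 7 14 9 15)(2 8 13 16))^(-1) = (0 15 9 14 7 12 4 3 11 5)(2 16 13 8)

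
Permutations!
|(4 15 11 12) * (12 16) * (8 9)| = 10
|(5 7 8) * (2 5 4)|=5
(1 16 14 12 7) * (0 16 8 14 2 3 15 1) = [16, 8, 3, 15, 4, 5, 6, 0, 14, 9, 10, 11, 7, 13, 12, 1, 2] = (0 16 2 3 15 1 8 14 12 7)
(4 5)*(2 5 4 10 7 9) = [0, 1, 5, 3, 4, 10, 6, 9, 8, 2, 7] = (2 5 10 7 9)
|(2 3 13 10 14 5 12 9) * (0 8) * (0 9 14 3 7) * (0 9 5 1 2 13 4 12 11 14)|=|(0 8 5 11 14 1 2 7 9 13 10 3 4 12)|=14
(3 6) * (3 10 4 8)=(3 6 10 4 8)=[0, 1, 2, 6, 8, 5, 10, 7, 3, 9, 4]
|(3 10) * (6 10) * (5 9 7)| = 3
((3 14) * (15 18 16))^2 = ((3 14)(15 18 16))^2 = (15 16 18)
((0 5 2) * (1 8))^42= (8)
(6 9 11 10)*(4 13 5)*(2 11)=(2 11 10 6 9)(4 13 5)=[0, 1, 11, 3, 13, 4, 9, 7, 8, 2, 6, 10, 12, 5]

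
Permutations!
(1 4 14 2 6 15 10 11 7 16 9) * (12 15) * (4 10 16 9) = (1 10 11 7 9)(2 6 12 15 16 4 14) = [0, 10, 6, 3, 14, 5, 12, 9, 8, 1, 11, 7, 15, 13, 2, 16, 4]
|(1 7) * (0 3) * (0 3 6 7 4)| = 5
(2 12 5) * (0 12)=(0 12 5 2)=[12, 1, 0, 3, 4, 2, 6, 7, 8, 9, 10, 11, 5]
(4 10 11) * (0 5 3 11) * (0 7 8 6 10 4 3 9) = (0 5 9)(3 11)(6 10 7 8) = [5, 1, 2, 11, 4, 9, 10, 8, 6, 0, 7, 3]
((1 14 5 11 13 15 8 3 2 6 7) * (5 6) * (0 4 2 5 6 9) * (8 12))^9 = (0 4 2 6 7 1 14 9)(3 11 15 8 5 13 12)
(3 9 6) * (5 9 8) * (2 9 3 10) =(2 9 6 10)(3 8 5) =[0, 1, 9, 8, 4, 3, 10, 7, 5, 6, 2]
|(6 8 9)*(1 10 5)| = 3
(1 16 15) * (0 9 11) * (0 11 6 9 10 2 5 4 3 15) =(0 10 2 5 4 3 15 1 16)(6 9) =[10, 16, 5, 15, 3, 4, 9, 7, 8, 6, 2, 11, 12, 13, 14, 1, 0]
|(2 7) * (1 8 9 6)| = |(1 8 9 6)(2 7)| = 4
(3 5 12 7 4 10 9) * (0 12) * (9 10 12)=(0 9 3 5)(4 12 7)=[9, 1, 2, 5, 12, 0, 6, 4, 8, 3, 10, 11, 7]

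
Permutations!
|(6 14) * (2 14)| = |(2 14 6)| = 3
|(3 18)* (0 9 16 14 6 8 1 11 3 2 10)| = 12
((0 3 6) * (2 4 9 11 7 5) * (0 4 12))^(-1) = ((0 3 6 4 9 11 7 5 2 12))^(-1) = (0 12 2 5 7 11 9 4 6 3)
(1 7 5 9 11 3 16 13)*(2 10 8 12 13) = (1 7 5 9 11 3 16 2 10 8 12 13) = [0, 7, 10, 16, 4, 9, 6, 5, 12, 11, 8, 3, 13, 1, 14, 15, 2]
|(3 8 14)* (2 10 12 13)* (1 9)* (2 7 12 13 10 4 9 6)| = 60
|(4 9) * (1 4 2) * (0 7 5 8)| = 4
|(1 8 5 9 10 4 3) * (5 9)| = 6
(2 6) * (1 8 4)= (1 8 4)(2 6)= [0, 8, 6, 3, 1, 5, 2, 7, 4]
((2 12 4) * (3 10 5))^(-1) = (2 4 12)(3 5 10)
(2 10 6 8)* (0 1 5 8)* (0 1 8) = (0 8 2 10 6 1 5) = [8, 5, 10, 3, 4, 0, 1, 7, 2, 9, 6]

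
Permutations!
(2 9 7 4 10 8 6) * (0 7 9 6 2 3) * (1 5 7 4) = (0 4 10 8 2 6 3)(1 5 7) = [4, 5, 6, 0, 10, 7, 3, 1, 2, 9, 8]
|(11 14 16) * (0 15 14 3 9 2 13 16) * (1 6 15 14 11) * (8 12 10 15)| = 12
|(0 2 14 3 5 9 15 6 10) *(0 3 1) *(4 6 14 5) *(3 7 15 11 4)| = |(0 2 5 9 11 4 6 10 7 15 14 1)| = 12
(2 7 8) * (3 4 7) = (2 3 4 7 8) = [0, 1, 3, 4, 7, 5, 6, 8, 2]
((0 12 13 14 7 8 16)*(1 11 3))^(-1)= ((0 12 13 14 7 8 16)(1 11 3))^(-1)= (0 16 8 7 14 13 12)(1 3 11)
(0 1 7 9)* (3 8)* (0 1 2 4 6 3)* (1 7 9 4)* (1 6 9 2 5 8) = (0 5 8)(1 2 6 3)(4 9 7) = [5, 2, 6, 1, 9, 8, 3, 4, 0, 7]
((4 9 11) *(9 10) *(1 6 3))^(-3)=(4 10 9 11)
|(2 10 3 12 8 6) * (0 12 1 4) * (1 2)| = 6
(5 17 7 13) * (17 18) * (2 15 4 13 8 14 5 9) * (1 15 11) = [0, 15, 11, 3, 13, 18, 6, 8, 14, 2, 10, 1, 12, 9, 5, 4, 16, 7, 17] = (1 15 4 13 9 2 11)(5 18 17 7 8 14)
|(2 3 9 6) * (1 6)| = |(1 6 2 3 9)| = 5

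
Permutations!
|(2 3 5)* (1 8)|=|(1 8)(2 3 5)|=6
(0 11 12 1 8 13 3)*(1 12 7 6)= (0 11 7 6 1 8 13 3)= [11, 8, 2, 0, 4, 5, 1, 6, 13, 9, 10, 7, 12, 3]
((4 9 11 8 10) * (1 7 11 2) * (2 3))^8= (1 2 3 9 4 10 8 11 7)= ((1 7 11 8 10 4 9 3 2))^8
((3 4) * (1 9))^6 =((1 9)(3 4))^6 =(9)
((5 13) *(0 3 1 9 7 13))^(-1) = ((0 3 1 9 7 13 5))^(-1) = (0 5 13 7 9 1 3)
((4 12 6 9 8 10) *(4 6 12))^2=((12)(6 9 8 10))^2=(12)(6 8)(9 10)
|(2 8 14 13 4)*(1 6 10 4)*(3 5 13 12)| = |(1 6 10 4 2 8 14 12 3 5 13)| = 11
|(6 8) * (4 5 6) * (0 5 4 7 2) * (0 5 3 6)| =7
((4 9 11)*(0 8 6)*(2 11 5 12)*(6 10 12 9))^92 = (0 2)(4 10)(6 12)(8 11)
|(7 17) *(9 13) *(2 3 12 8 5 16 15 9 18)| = 10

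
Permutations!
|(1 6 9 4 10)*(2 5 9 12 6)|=|(1 2 5 9 4 10)(6 12)|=6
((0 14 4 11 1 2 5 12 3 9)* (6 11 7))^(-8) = (0 6 5)(1 3 4)(2 9 7)(11 12 14)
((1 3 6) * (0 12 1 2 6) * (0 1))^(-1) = ((0 12)(1 3)(2 6))^(-1) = (0 12)(1 3)(2 6)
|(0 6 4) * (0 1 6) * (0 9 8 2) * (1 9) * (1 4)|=10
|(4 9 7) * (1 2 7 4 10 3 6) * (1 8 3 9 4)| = |(1 2 7 10 9)(3 6 8)| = 15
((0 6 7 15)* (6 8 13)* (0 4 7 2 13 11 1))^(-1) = (0 1 11 8)(2 6 13)(4 15 7) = ((0 8 11 1)(2 13 6)(4 7 15))^(-1)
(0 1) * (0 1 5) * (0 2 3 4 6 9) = (0 5 2 3 4 6 9) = [5, 1, 3, 4, 6, 2, 9, 7, 8, 0]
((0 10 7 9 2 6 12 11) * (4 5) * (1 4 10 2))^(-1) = (0 11 12 6 2)(1 9 7 10 5 4)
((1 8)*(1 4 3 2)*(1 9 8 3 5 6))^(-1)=((1 3 2 9 8 4 5 6))^(-1)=(1 6 5 4 8 9 2 3)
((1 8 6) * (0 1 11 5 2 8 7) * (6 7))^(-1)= ((0 1 6 11 5 2 8 7))^(-1)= (0 7 8 2 5 11 6 1)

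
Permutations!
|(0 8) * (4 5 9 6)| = 4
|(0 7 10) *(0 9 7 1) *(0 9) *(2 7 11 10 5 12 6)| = 5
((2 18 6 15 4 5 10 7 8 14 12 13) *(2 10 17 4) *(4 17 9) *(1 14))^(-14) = (2 6)(4 5 9)(15 18)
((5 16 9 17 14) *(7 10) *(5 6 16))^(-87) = (6 17 16 14 9)(7 10)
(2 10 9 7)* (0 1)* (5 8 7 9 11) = (0 1)(2 10 11 5 8 7) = [1, 0, 10, 3, 4, 8, 6, 2, 7, 9, 11, 5]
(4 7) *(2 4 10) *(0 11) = (0 11)(2 4 7 10) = [11, 1, 4, 3, 7, 5, 6, 10, 8, 9, 2, 0]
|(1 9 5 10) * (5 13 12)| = 6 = |(1 9 13 12 5 10)|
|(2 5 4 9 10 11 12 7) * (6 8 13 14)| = 8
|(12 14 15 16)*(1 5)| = 4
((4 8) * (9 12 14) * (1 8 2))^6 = (14)(1 4)(2 8)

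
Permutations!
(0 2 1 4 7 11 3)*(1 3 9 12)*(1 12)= (12)(0 2 3)(1 4 7 11 9)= [2, 4, 3, 0, 7, 5, 6, 11, 8, 1, 10, 9, 12]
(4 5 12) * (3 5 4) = (3 5 12) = [0, 1, 2, 5, 4, 12, 6, 7, 8, 9, 10, 11, 3]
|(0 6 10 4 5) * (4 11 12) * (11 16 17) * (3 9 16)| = 11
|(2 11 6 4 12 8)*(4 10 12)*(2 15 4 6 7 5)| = 12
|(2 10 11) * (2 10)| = 2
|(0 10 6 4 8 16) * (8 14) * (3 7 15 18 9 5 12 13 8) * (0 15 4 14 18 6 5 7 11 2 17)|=|(0 10 5 12 13 8 16 15 6 14 3 11 2 17)(4 18 9 7)|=28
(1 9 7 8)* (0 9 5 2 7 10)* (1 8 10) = (0 9 1 5 2 7 10) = [9, 5, 7, 3, 4, 2, 6, 10, 8, 1, 0]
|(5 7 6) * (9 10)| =6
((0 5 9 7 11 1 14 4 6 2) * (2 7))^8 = ((0 5 9 2)(1 14 4 6 7 11))^8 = (1 4 7)(6 11 14)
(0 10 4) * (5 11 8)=(0 10 4)(5 11 8)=[10, 1, 2, 3, 0, 11, 6, 7, 5, 9, 4, 8]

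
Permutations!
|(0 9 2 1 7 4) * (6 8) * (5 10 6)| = 12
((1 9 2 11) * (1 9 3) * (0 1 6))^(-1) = (0 6 3 1)(2 9 11)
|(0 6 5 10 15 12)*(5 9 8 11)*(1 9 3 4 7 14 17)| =15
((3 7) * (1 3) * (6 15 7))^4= ((1 3 6 15 7))^4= (1 7 15 6 3)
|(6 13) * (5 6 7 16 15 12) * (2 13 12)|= 15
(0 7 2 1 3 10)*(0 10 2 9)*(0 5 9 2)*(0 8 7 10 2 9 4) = [10, 3, 1, 8, 0, 4, 6, 9, 7, 5, 2] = (0 10 2 1 3 8 7 9 5 4)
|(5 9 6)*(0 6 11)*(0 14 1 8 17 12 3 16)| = 12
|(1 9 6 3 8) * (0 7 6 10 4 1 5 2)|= |(0 7 6 3 8 5 2)(1 9 10 4)|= 28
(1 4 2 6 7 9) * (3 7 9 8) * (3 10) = (1 4 2 6 9)(3 7 8 10) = [0, 4, 6, 7, 2, 5, 9, 8, 10, 1, 3]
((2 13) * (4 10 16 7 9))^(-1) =(2 13)(4 9 7 16 10)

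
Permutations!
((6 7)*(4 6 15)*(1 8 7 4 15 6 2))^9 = (15)(1 6)(2 7)(4 8)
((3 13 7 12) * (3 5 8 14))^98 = ((3 13 7 12 5 8 14))^98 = (14)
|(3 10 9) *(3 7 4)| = 5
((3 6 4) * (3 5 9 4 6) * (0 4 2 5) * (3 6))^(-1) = ((0 4)(2 5 9)(3 6))^(-1) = (0 4)(2 9 5)(3 6)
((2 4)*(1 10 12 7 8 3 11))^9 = (1 12 8 11 10 7 3)(2 4)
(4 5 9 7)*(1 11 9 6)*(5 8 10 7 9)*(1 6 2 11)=[0, 1, 11, 3, 8, 2, 6, 4, 10, 9, 7, 5]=(2 11 5)(4 8 10 7)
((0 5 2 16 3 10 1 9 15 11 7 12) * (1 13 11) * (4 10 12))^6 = ((0 5 2 16 3 12)(1 9 15)(4 10 13 11 7))^6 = (16)(4 10 13 11 7)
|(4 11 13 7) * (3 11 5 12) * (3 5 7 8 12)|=6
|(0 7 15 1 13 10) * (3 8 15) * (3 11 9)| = 10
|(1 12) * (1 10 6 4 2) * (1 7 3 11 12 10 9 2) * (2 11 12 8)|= 28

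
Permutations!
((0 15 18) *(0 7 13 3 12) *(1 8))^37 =(0 18 13 12 15 7 3)(1 8)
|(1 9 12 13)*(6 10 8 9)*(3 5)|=14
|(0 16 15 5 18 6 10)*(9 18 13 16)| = |(0 9 18 6 10)(5 13 16 15)| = 20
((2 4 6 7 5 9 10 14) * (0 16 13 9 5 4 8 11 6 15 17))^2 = (0 13 10 2 11 7 15)(4 17 16 9 14 8 6)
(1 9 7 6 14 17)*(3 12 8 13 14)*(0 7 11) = (0 7 6 3 12 8 13 14 17 1 9 11) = [7, 9, 2, 12, 4, 5, 3, 6, 13, 11, 10, 0, 8, 14, 17, 15, 16, 1]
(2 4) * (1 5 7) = (1 5 7)(2 4) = [0, 5, 4, 3, 2, 7, 6, 1]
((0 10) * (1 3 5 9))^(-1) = (0 10)(1 9 5 3)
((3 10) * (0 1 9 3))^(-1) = (0 10 3 9 1)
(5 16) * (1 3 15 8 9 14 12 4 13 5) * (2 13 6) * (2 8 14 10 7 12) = [0, 3, 13, 15, 6, 16, 8, 12, 9, 10, 7, 11, 4, 5, 2, 14, 1] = (1 3 15 14 2 13 5 16)(4 6 8 9 10 7 12)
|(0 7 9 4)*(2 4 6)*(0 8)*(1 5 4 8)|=|(0 7 9 6 2 8)(1 5 4)|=6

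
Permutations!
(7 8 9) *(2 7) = (2 7 8 9) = [0, 1, 7, 3, 4, 5, 6, 8, 9, 2]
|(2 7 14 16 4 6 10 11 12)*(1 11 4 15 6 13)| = |(1 11 12 2 7 14 16 15 6 10 4 13)| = 12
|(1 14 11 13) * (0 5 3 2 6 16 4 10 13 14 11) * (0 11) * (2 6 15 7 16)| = 12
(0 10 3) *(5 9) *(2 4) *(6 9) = (0 10 3)(2 4)(5 6 9) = [10, 1, 4, 0, 2, 6, 9, 7, 8, 5, 3]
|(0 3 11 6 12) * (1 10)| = 10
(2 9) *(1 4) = (1 4)(2 9) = [0, 4, 9, 3, 1, 5, 6, 7, 8, 2]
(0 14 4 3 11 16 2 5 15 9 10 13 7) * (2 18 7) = (0 14 4 3 11 16 18 7)(2 5 15 9 10 13) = [14, 1, 5, 11, 3, 15, 6, 0, 8, 10, 13, 16, 12, 2, 4, 9, 18, 17, 7]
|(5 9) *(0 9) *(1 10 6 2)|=|(0 9 5)(1 10 6 2)|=12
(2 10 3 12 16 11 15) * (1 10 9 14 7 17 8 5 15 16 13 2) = (1 10 3 12 13 2 9 14 7 17 8 5 15)(11 16) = [0, 10, 9, 12, 4, 15, 6, 17, 5, 14, 3, 16, 13, 2, 7, 1, 11, 8]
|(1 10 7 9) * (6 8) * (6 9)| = 6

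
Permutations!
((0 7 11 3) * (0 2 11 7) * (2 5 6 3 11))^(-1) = ((11)(3 5 6))^(-1) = (11)(3 6 5)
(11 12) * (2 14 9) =(2 14 9)(11 12) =[0, 1, 14, 3, 4, 5, 6, 7, 8, 2, 10, 12, 11, 13, 9]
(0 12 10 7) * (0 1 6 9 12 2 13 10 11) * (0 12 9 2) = (1 6 2 13 10 7)(11 12) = [0, 6, 13, 3, 4, 5, 2, 1, 8, 9, 7, 12, 11, 10]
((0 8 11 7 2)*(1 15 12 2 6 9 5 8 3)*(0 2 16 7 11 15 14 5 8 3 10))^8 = (6 9 8 15 12 16 7)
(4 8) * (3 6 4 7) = (3 6 4 8 7) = [0, 1, 2, 6, 8, 5, 4, 3, 7]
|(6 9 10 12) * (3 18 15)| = 12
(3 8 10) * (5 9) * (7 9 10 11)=[0, 1, 2, 8, 4, 10, 6, 9, 11, 5, 3, 7]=(3 8 11 7 9 5 10)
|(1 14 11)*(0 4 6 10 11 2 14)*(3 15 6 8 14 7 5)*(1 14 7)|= |(0 4 8 7 5 3 15 6 10 11 14 2 1)|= 13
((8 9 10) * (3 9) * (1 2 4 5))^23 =((1 2 4 5)(3 9 10 8))^23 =(1 5 4 2)(3 8 10 9)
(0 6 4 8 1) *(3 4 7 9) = (0 6 7 9 3 4 8 1) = [6, 0, 2, 4, 8, 5, 7, 9, 1, 3]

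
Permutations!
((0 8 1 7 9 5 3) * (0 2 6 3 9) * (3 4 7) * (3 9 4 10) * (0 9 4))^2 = (0 1 7 5 8 4 9)(2 10)(3 6)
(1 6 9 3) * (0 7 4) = [7, 6, 2, 1, 0, 5, 9, 4, 8, 3] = (0 7 4)(1 6 9 3)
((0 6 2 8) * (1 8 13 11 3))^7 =((0 6 2 13 11 3 1 8))^7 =(0 8 1 3 11 13 2 6)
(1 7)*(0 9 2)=[9, 7, 0, 3, 4, 5, 6, 1, 8, 2]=(0 9 2)(1 7)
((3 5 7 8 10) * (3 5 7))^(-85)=((3 7 8 10 5))^(-85)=(10)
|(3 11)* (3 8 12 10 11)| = |(8 12 10 11)| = 4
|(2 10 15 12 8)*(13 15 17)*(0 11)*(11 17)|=|(0 17 13 15 12 8 2 10 11)|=9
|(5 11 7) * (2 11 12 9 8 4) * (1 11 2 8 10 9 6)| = 6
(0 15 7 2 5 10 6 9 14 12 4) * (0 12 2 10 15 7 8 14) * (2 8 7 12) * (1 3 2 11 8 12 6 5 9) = (0 6 1 3 2 9)(4 11 8 14 12)(5 15 7 10) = [6, 3, 9, 2, 11, 15, 1, 10, 14, 0, 5, 8, 4, 13, 12, 7]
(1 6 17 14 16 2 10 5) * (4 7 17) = [0, 6, 10, 3, 7, 1, 4, 17, 8, 9, 5, 11, 12, 13, 16, 15, 2, 14] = (1 6 4 7 17 14 16 2 10 5)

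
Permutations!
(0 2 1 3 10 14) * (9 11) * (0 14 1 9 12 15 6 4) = (0 2 9 11 12 15 6 4)(1 3 10) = [2, 3, 9, 10, 0, 5, 4, 7, 8, 11, 1, 12, 15, 13, 14, 6]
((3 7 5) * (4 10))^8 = ((3 7 5)(4 10))^8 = (10)(3 5 7)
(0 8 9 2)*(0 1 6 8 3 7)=(0 3 7)(1 6 8 9 2)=[3, 6, 1, 7, 4, 5, 8, 0, 9, 2]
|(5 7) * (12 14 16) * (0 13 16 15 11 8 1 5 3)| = |(0 13 16 12 14 15 11 8 1 5 7 3)| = 12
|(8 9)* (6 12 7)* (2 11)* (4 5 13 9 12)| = 8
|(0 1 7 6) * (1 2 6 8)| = 3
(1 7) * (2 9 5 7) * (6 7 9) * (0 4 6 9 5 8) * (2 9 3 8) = (0 4 6 7 1 9 2 3 8) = [4, 9, 3, 8, 6, 5, 7, 1, 0, 2]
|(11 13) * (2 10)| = |(2 10)(11 13)| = 2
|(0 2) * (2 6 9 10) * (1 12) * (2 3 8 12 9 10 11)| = 10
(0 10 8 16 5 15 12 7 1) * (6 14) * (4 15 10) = (0 4 15 12 7 1)(5 10 8 16)(6 14) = [4, 0, 2, 3, 15, 10, 14, 1, 16, 9, 8, 11, 7, 13, 6, 12, 5]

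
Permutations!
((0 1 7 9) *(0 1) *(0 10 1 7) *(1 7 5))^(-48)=((0 10 7 9 5 1))^(-48)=(10)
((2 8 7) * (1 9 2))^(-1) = (1 7 8 2 9)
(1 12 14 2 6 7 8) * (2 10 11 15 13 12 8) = [0, 8, 6, 3, 4, 5, 7, 2, 1, 9, 11, 15, 14, 12, 10, 13] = (1 8)(2 6 7)(10 11 15 13 12 14)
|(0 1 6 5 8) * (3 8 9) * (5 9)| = |(0 1 6 9 3 8)| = 6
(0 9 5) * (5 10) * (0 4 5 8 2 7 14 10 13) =[9, 1, 7, 3, 5, 4, 6, 14, 2, 13, 8, 11, 12, 0, 10] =(0 9 13)(2 7 14 10 8)(4 5)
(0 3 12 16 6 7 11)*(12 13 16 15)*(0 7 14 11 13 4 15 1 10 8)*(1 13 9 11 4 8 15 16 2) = (0 3 8)(1 10 15 12 13 2)(4 16 6 14)(7 9 11) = [3, 10, 1, 8, 16, 5, 14, 9, 0, 11, 15, 7, 13, 2, 4, 12, 6]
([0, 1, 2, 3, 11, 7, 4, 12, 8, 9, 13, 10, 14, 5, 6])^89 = (4 6 14 12 7 5 13 10 11)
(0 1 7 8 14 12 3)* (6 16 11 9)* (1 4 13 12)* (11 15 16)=(0 4 13 12 3)(1 7 8 14)(6 11 9)(15 16)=[4, 7, 2, 0, 13, 5, 11, 8, 14, 6, 10, 9, 3, 12, 1, 16, 15]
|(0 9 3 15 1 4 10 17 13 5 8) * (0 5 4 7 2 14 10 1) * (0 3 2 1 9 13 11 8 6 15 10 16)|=56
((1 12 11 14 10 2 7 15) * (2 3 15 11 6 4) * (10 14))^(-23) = (1 10 2 12 3 7 6 15 11 4)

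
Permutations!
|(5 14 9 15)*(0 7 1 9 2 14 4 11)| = 8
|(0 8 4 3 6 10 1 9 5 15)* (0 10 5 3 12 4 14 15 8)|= 18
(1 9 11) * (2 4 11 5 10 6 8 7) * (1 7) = (1 9 5 10 6 8)(2 4 11 7) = [0, 9, 4, 3, 11, 10, 8, 2, 1, 5, 6, 7]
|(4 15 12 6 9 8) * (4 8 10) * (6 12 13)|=|(4 15 13 6 9 10)|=6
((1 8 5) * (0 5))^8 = (8)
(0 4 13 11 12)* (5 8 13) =(0 4 5 8 13 11 12) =[4, 1, 2, 3, 5, 8, 6, 7, 13, 9, 10, 12, 0, 11]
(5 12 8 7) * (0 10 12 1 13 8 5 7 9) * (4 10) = [4, 13, 2, 3, 10, 1, 6, 7, 9, 0, 12, 11, 5, 8] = (0 4 10 12 5 1 13 8 9)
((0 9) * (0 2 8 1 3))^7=(0 9 2 8 1 3)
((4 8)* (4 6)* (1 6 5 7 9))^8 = (1 6 4 8 5 7 9)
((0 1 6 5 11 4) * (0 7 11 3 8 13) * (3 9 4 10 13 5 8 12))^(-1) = (0 13 10 11 7 4 9 5 8 6 1)(3 12)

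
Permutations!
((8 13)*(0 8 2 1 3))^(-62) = (0 1 13)(2 8 3)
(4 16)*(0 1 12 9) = (0 1 12 9)(4 16) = [1, 12, 2, 3, 16, 5, 6, 7, 8, 0, 10, 11, 9, 13, 14, 15, 4]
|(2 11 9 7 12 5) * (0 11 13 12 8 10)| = 12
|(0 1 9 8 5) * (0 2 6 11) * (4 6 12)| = |(0 1 9 8 5 2 12 4 6 11)| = 10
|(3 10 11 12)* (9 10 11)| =|(3 11 12)(9 10)| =6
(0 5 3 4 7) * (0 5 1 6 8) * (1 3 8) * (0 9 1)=(0 3 4 7 5 8 9 1 6)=[3, 6, 2, 4, 7, 8, 0, 5, 9, 1]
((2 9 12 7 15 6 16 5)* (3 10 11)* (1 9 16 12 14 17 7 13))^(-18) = ((1 9 14 17 7 15 6 12 13)(2 16 5)(3 10 11))^(-18) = (17)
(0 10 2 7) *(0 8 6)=(0 10 2 7 8 6)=[10, 1, 7, 3, 4, 5, 0, 8, 6, 9, 2]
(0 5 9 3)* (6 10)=(0 5 9 3)(6 10)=[5, 1, 2, 0, 4, 9, 10, 7, 8, 3, 6]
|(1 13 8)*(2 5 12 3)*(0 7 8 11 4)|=|(0 7 8 1 13 11 4)(2 5 12 3)|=28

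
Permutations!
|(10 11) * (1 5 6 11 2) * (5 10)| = 3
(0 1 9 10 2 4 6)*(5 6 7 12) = (0 1 9 10 2 4 7 12 5 6) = [1, 9, 4, 3, 7, 6, 0, 12, 8, 10, 2, 11, 5]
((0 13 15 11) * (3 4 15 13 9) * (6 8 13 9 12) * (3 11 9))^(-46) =((0 12 6 8 13 3 4 15 9 11))^(-46) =(0 13 9 6 4)(3 11 8 15 12)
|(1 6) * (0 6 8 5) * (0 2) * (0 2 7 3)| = 7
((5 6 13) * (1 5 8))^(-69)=(1 5 6 13 8)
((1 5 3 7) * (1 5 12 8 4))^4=(12)(3 7 5)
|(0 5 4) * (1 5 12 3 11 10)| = |(0 12 3 11 10 1 5 4)| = 8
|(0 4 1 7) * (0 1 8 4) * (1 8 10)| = 5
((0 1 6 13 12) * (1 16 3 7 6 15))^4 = (0 6 16 13 3 12 7)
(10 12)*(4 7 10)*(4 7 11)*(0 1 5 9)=(0 1 5 9)(4 11)(7 10 12)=[1, 5, 2, 3, 11, 9, 6, 10, 8, 0, 12, 4, 7]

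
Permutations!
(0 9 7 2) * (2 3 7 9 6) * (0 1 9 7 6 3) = (0 3 6 2 1 9 7) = [3, 9, 1, 6, 4, 5, 2, 0, 8, 7]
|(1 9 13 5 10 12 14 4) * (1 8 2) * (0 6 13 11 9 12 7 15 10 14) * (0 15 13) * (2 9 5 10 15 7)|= 6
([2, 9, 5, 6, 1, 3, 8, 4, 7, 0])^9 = (0 9 1 4 7 8 6 3 5 2)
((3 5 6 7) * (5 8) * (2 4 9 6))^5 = (2 3 9 5 7 4 8 6)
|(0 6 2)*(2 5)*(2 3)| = |(0 6 5 3 2)| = 5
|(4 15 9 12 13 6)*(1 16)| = 6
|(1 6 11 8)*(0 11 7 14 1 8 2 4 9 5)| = 12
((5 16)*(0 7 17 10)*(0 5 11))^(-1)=(0 11 16 5 10 17 7)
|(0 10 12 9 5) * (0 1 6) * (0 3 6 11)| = 14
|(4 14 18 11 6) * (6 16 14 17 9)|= 4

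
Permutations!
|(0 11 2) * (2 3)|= 4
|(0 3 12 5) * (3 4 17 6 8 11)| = |(0 4 17 6 8 11 3 12 5)| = 9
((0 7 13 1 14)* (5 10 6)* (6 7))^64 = ((0 6 5 10 7 13 1 14))^64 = (14)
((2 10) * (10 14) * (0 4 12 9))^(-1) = ((0 4 12 9)(2 14 10))^(-1) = (0 9 12 4)(2 10 14)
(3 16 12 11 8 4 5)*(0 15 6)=(0 15 6)(3 16 12 11 8 4 5)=[15, 1, 2, 16, 5, 3, 0, 7, 4, 9, 10, 8, 11, 13, 14, 6, 12]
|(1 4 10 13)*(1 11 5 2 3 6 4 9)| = 8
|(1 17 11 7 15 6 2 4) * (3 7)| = 9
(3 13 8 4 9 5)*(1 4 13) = (1 4 9 5 3)(8 13) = [0, 4, 2, 1, 9, 3, 6, 7, 13, 5, 10, 11, 12, 8]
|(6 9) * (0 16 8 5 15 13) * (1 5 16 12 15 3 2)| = |(0 12 15 13)(1 5 3 2)(6 9)(8 16)| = 4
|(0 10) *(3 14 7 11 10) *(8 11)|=|(0 3 14 7 8 11 10)|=7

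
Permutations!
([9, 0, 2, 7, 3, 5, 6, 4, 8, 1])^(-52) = (0 1 9)(3 4 7)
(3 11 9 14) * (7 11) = (3 7 11 9 14) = [0, 1, 2, 7, 4, 5, 6, 11, 8, 14, 10, 9, 12, 13, 3]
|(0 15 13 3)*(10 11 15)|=|(0 10 11 15 13 3)|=6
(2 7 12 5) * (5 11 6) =(2 7 12 11 6 5) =[0, 1, 7, 3, 4, 2, 5, 12, 8, 9, 10, 6, 11]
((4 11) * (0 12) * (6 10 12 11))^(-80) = (0 10 4)(6 11 12)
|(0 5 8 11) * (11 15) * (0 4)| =|(0 5 8 15 11 4)| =6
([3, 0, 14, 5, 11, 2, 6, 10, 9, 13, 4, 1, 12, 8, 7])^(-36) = [14, 2, 4, 7, 3, 10, 6, 1, 8, 9, 0, 5, 12, 13, 11]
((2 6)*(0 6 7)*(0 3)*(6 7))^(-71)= (0 7 3)(2 6)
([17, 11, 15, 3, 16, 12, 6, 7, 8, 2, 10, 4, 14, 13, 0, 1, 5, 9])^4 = [15, 5, 4, 3, 14, 17, 6, 7, 8, 11, 10, 12, 9, 13, 2, 16, 0, 1]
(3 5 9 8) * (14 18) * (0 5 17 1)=(0 5 9 8 3 17 1)(14 18)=[5, 0, 2, 17, 4, 9, 6, 7, 3, 8, 10, 11, 12, 13, 18, 15, 16, 1, 14]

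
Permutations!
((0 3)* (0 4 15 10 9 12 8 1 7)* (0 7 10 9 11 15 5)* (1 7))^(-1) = ((0 3 4 5)(1 10 11 15 9 12 8 7))^(-1) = (0 5 4 3)(1 7 8 12 9 15 11 10)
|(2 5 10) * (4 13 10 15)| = |(2 5 15 4 13 10)| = 6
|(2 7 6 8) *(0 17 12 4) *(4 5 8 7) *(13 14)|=14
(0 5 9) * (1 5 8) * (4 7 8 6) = (0 6 4 7 8 1 5 9) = [6, 5, 2, 3, 7, 9, 4, 8, 1, 0]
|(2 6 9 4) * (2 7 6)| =4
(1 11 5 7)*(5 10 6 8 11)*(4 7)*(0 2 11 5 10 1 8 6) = [2, 10, 11, 3, 7, 4, 6, 8, 5, 9, 0, 1] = (0 2 11 1 10)(4 7 8 5)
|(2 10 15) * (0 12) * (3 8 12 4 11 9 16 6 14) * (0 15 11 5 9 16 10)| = 14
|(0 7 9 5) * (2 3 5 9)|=|(9)(0 7 2 3 5)|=5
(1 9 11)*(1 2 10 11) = (1 9)(2 10 11) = [0, 9, 10, 3, 4, 5, 6, 7, 8, 1, 11, 2]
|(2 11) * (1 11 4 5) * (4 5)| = 4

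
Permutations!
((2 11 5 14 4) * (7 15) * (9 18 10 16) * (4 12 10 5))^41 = (2 4 11)(5 18 9 16 10 12 14)(7 15)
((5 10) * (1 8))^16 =((1 8)(5 10))^16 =(10)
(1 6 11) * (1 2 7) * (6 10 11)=(1 10 11 2 7)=[0, 10, 7, 3, 4, 5, 6, 1, 8, 9, 11, 2]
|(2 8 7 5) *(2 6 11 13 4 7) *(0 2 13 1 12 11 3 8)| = 42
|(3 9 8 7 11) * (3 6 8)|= |(3 9)(6 8 7 11)|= 4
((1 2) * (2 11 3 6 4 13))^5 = (1 13 6 11 2 4 3) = ((1 11 3 6 4 13 2))^5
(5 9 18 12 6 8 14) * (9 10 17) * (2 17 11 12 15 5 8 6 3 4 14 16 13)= (2 17 9 18 15 5 10 11 12 3 4 14 8 16 13)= [0, 1, 17, 4, 14, 10, 6, 7, 16, 18, 11, 12, 3, 2, 8, 5, 13, 9, 15]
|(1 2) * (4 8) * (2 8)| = 4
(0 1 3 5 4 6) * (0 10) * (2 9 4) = [1, 3, 9, 5, 6, 2, 10, 7, 8, 4, 0] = (0 1 3 5 2 9 4 6 10)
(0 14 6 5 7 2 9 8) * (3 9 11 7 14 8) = [8, 1, 11, 9, 4, 14, 5, 2, 0, 3, 10, 7, 12, 13, 6] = (0 8)(2 11 7)(3 9)(5 14 6)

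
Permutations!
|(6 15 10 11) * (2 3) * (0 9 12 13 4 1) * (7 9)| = |(0 7 9 12 13 4 1)(2 3)(6 15 10 11)| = 28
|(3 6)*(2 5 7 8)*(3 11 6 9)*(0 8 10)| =|(0 8 2 5 7 10)(3 9)(6 11)| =6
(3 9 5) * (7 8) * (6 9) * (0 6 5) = (0 6 9)(3 5)(7 8) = [6, 1, 2, 5, 4, 3, 9, 8, 7, 0]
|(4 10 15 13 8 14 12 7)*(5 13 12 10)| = |(4 5 13 8 14 10 15 12 7)| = 9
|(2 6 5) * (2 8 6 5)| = 4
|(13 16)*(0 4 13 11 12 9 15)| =|(0 4 13 16 11 12 9 15)| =8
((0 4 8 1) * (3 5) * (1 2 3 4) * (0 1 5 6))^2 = (0 4 2 6 5 8 3)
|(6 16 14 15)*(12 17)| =|(6 16 14 15)(12 17)| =4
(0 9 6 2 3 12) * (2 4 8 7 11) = (0 9 6 4 8 7 11 2 3 12) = [9, 1, 3, 12, 8, 5, 4, 11, 7, 6, 10, 2, 0]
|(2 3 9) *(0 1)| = 6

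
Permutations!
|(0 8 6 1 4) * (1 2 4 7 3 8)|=8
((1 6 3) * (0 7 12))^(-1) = (0 12 7)(1 3 6)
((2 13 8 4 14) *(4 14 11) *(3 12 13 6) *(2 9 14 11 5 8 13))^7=((2 6 3 12)(4 5 8 11)(9 14))^7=(2 12 3 6)(4 11 8 5)(9 14)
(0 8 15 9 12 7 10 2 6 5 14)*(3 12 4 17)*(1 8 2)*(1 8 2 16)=(0 16 1 2 6 5 14)(3 12 7 10 8 15 9 4 17)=[16, 2, 6, 12, 17, 14, 5, 10, 15, 4, 8, 11, 7, 13, 0, 9, 1, 3]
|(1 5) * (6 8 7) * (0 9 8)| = |(0 9 8 7 6)(1 5)| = 10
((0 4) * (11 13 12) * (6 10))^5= (0 4)(6 10)(11 12 13)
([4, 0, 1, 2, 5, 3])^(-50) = (0 2 5)(1 3 4)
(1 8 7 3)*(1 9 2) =(1 8 7 3 9 2) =[0, 8, 1, 9, 4, 5, 6, 3, 7, 2]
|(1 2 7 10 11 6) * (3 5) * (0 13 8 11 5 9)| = 12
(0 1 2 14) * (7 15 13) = (0 1 2 14)(7 15 13) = [1, 2, 14, 3, 4, 5, 6, 15, 8, 9, 10, 11, 12, 7, 0, 13]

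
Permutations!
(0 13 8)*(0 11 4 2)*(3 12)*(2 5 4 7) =(0 13 8 11 7 2)(3 12)(4 5) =[13, 1, 0, 12, 5, 4, 6, 2, 11, 9, 10, 7, 3, 8]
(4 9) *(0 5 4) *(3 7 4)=(0 5 3 7 4 9)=[5, 1, 2, 7, 9, 3, 6, 4, 8, 0]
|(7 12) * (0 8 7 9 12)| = 6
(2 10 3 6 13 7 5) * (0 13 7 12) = (0 13 12)(2 10 3 6 7 5) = [13, 1, 10, 6, 4, 2, 7, 5, 8, 9, 3, 11, 0, 12]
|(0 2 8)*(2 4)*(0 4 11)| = 6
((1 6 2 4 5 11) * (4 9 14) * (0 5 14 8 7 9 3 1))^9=((0 5 11)(1 6 2 3)(4 14)(7 9 8))^9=(1 6 2 3)(4 14)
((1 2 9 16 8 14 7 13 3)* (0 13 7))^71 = (0 14 8 16 9 2 1 3 13)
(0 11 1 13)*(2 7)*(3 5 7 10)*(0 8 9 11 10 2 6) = [10, 13, 2, 5, 4, 7, 0, 6, 9, 11, 3, 1, 12, 8] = (0 10 3 5 7 6)(1 13 8 9 11)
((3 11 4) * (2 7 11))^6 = ((2 7 11 4 3))^6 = (2 7 11 4 3)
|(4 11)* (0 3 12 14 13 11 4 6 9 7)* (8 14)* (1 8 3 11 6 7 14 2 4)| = 12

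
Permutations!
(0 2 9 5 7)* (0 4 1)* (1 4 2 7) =(0 7 2 9 5 1) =[7, 0, 9, 3, 4, 1, 6, 2, 8, 5]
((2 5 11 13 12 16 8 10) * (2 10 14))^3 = ((2 5 11 13 12 16 8 14))^3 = (2 13 8 5 12 14 11 16)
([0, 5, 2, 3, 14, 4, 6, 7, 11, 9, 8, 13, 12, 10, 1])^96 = (14)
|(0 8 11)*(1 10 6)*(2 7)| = |(0 8 11)(1 10 6)(2 7)| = 6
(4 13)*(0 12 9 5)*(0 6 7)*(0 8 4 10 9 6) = (0 12 6 7 8 4 13 10 9 5) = [12, 1, 2, 3, 13, 0, 7, 8, 4, 5, 9, 11, 6, 10]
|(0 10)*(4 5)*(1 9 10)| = 4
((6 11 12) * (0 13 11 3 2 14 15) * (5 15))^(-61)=((0 13 11 12 6 3 2 14 5 15))^(-61)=(0 15 5 14 2 3 6 12 11 13)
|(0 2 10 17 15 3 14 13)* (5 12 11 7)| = 8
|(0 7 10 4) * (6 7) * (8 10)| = |(0 6 7 8 10 4)| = 6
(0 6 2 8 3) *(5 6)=(0 5 6 2 8 3)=[5, 1, 8, 0, 4, 6, 2, 7, 3]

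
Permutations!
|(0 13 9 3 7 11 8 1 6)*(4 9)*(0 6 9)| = 6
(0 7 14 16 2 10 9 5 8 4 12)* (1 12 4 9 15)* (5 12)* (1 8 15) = (0 7 14 16 2 10 1 5 15 8 9 12) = [7, 5, 10, 3, 4, 15, 6, 14, 9, 12, 1, 11, 0, 13, 16, 8, 2]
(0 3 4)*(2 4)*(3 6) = (0 6 3 2 4) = [6, 1, 4, 2, 0, 5, 3]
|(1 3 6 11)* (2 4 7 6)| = 7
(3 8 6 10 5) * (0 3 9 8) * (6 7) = [3, 1, 2, 0, 4, 9, 10, 6, 7, 8, 5] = (0 3)(5 9 8 7 6 10)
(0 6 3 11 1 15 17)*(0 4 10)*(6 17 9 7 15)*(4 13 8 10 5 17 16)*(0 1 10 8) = (0 16 4 5 17 13)(1 6 3 11 10)(7 15 9) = [16, 6, 2, 11, 5, 17, 3, 15, 8, 7, 1, 10, 12, 0, 14, 9, 4, 13]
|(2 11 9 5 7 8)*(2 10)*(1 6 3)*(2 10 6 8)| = |(1 8 6 3)(2 11 9 5 7)| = 20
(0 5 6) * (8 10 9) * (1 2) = (0 5 6)(1 2)(8 10 9) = [5, 2, 1, 3, 4, 6, 0, 7, 10, 8, 9]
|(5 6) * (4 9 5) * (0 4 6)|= |(0 4 9 5)|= 4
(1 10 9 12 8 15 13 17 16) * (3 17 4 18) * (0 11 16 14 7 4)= (0 11 16 1 10 9 12 8 15 13)(3 17 14 7 4 18)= [11, 10, 2, 17, 18, 5, 6, 4, 15, 12, 9, 16, 8, 0, 7, 13, 1, 14, 3]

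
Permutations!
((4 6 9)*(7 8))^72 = ((4 6 9)(7 8))^72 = (9)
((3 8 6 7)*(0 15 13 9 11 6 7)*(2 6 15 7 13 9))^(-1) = ((0 7 3 8 13 2 6)(9 11 15))^(-1) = (0 6 2 13 8 3 7)(9 15 11)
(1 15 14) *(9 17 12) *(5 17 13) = (1 15 14)(5 17 12 9 13) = [0, 15, 2, 3, 4, 17, 6, 7, 8, 13, 10, 11, 9, 5, 1, 14, 16, 12]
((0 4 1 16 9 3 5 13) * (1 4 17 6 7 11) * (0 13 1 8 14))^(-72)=((0 17 6 7 11 8 14)(1 16 9 3 5))^(-72)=(0 8 7 17 14 11 6)(1 3 16 5 9)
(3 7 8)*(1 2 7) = (1 2 7 8 3) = [0, 2, 7, 1, 4, 5, 6, 8, 3]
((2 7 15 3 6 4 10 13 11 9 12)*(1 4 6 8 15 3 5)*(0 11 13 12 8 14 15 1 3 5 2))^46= ((0 11 9 8 1 4 10 12)(2 7 5 3 14 15))^46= (0 10 1 9)(2 14 5)(3 7 15)(4 8 11 12)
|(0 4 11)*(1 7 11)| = |(0 4 1 7 11)| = 5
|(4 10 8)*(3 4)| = 4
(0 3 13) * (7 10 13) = (0 3 7 10 13) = [3, 1, 2, 7, 4, 5, 6, 10, 8, 9, 13, 11, 12, 0]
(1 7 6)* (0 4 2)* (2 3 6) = (0 4 3 6 1 7 2) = [4, 7, 0, 6, 3, 5, 1, 2]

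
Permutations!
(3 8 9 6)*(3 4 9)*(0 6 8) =(0 6 4 9 8 3) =[6, 1, 2, 0, 9, 5, 4, 7, 3, 8]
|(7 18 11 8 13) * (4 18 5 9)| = 8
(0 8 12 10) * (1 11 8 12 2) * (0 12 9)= (0 9)(1 11 8 2)(10 12)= [9, 11, 1, 3, 4, 5, 6, 7, 2, 0, 12, 8, 10]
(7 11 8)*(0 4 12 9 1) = (0 4 12 9 1)(7 11 8) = [4, 0, 2, 3, 12, 5, 6, 11, 7, 1, 10, 8, 9]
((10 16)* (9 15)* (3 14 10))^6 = ((3 14 10 16)(9 15))^6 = (3 10)(14 16)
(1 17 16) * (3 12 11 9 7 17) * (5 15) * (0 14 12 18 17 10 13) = (0 14 12 11 9 7 10 13)(1 3 18 17 16)(5 15) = [14, 3, 2, 18, 4, 15, 6, 10, 8, 7, 13, 9, 11, 0, 12, 5, 1, 16, 17]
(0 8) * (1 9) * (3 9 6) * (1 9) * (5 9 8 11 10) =(0 11 10 5 9 8)(1 6 3) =[11, 6, 2, 1, 4, 9, 3, 7, 0, 8, 5, 10]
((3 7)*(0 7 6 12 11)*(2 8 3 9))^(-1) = (0 11 12 6 3 8 2 9 7)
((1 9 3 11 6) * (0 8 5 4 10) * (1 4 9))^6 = (0 6 9)(3 8 4)(5 10 11)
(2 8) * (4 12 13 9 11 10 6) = [0, 1, 8, 3, 12, 5, 4, 7, 2, 11, 6, 10, 13, 9] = (2 8)(4 12 13 9 11 10 6)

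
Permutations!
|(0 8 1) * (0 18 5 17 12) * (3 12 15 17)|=14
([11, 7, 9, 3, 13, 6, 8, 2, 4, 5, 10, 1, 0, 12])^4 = (0 2 8)(1 5 13)(4 11 9)(6 12 7)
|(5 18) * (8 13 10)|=6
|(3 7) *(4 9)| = 2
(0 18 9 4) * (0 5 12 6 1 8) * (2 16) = (0 18 9 4 5 12 6 1 8)(2 16) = [18, 8, 16, 3, 5, 12, 1, 7, 0, 4, 10, 11, 6, 13, 14, 15, 2, 17, 9]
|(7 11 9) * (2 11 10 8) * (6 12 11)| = 8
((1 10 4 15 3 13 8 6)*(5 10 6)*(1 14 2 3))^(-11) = ((1 6 14 2 3 13 8 5 10 4 15))^(-11) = (15)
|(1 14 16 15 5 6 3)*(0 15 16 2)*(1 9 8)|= 10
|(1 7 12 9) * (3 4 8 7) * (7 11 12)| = |(1 3 4 8 11 12 9)| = 7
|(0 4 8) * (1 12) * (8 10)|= 4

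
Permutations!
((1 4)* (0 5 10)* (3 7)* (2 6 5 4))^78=((0 4 1 2 6 5 10)(3 7))^78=(0 4 1 2 6 5 10)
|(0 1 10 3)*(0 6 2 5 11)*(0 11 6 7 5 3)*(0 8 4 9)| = |(11)(0 1 10 8 4 9)(2 3 7 5 6)| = 30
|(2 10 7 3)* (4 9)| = 4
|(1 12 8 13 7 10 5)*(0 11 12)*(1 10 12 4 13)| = |(0 11 4 13 7 12 8 1)(5 10)| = 8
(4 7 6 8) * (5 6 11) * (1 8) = (1 8 4 7 11 5 6) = [0, 8, 2, 3, 7, 6, 1, 11, 4, 9, 10, 5]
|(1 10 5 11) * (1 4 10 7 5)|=6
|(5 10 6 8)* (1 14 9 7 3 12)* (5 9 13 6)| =|(1 14 13 6 8 9 7 3 12)(5 10)| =18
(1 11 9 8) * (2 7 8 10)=(1 11 9 10 2 7 8)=[0, 11, 7, 3, 4, 5, 6, 8, 1, 10, 2, 9]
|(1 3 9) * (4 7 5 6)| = 12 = |(1 3 9)(4 7 5 6)|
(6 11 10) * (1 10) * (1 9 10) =(6 11 9 10) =[0, 1, 2, 3, 4, 5, 11, 7, 8, 10, 6, 9]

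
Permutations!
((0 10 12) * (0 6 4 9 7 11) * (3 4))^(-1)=(0 11 7 9 4 3 6 12 10)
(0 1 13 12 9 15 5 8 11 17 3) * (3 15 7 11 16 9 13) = (0 1 3)(5 8 16 9 7 11 17 15)(12 13) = [1, 3, 2, 0, 4, 8, 6, 11, 16, 7, 10, 17, 13, 12, 14, 5, 9, 15]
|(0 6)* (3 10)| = 2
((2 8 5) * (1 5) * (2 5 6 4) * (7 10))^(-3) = (1 4 8 6 2)(7 10) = ((1 6 4 2 8)(7 10))^(-3)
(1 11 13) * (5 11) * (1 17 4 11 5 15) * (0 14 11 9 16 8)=(0 14 11 13 17 4 9 16 8)(1 15)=[14, 15, 2, 3, 9, 5, 6, 7, 0, 16, 10, 13, 12, 17, 11, 1, 8, 4]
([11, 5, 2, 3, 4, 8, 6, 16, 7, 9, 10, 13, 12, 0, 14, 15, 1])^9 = [0, 16, 2, 3, 4, 1, 6, 8, 5, 9, 10, 11, 12, 13, 14, 15, 7]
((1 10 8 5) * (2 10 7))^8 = (1 2 8)(5 7 10)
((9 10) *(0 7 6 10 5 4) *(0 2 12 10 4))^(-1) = (0 5 9 10 12 2 4 6 7)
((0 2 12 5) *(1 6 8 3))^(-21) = ((0 2 12 5)(1 6 8 3))^(-21) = (0 5 12 2)(1 3 8 6)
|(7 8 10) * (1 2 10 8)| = 4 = |(1 2 10 7)|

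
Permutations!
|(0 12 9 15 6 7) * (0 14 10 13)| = 9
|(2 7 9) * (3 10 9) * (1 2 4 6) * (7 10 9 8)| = |(1 2 10 8 7 3 9 4 6)| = 9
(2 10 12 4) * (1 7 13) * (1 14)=(1 7 13 14)(2 10 12 4)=[0, 7, 10, 3, 2, 5, 6, 13, 8, 9, 12, 11, 4, 14, 1]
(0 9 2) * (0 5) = (0 9 2 5) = [9, 1, 5, 3, 4, 0, 6, 7, 8, 2]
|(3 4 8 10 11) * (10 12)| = |(3 4 8 12 10 11)| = 6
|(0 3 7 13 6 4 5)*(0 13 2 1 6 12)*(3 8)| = |(0 8 3 7 2 1 6 4 5 13 12)| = 11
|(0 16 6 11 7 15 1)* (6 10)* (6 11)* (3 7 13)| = 9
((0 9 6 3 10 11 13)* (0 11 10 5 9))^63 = ((3 5 9 6)(11 13))^63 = (3 6 9 5)(11 13)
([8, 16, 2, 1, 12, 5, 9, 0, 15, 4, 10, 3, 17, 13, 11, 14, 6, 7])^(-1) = (0 7 17 12 4 9 6 16 1 3 11 14 15 8)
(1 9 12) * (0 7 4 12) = [7, 9, 2, 3, 12, 5, 6, 4, 8, 0, 10, 11, 1] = (0 7 4 12 1 9)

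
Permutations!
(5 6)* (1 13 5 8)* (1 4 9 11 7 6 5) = (1 13)(4 9 11 7 6 8) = [0, 13, 2, 3, 9, 5, 8, 6, 4, 11, 10, 7, 12, 1]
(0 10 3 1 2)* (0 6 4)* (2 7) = (0 10 3 1 7 2 6 4) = [10, 7, 6, 1, 0, 5, 4, 2, 8, 9, 3]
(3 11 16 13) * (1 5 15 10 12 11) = (1 5 15 10 12 11 16 13 3) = [0, 5, 2, 1, 4, 15, 6, 7, 8, 9, 12, 16, 11, 3, 14, 10, 13]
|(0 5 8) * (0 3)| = 4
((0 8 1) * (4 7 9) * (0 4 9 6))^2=((9)(0 8 1 4 7 6))^2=(9)(0 1 7)(4 6 8)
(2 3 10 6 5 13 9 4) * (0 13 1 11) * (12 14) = (0 13 9 4 2 3 10 6 5 1 11)(12 14) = [13, 11, 3, 10, 2, 1, 5, 7, 8, 4, 6, 0, 14, 9, 12]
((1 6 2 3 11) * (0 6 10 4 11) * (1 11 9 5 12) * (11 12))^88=((0 6 2 3)(1 10 4 9 5 11 12))^88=(1 5 10 11 4 12 9)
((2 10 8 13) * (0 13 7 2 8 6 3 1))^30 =((0 13 8 7 2 10 6 3 1))^30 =(0 7 6)(1 8 10)(2 3 13)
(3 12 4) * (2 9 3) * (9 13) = (2 13 9 3 12 4) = [0, 1, 13, 12, 2, 5, 6, 7, 8, 3, 10, 11, 4, 9]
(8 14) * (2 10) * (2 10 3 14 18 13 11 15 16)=(2 3 14 8 18 13 11 15 16)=[0, 1, 3, 14, 4, 5, 6, 7, 18, 9, 10, 15, 12, 11, 8, 16, 2, 17, 13]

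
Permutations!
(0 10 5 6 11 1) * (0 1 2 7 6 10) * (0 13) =(0 13)(2 7 6 11)(5 10) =[13, 1, 7, 3, 4, 10, 11, 6, 8, 9, 5, 2, 12, 0]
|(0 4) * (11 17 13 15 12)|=|(0 4)(11 17 13 15 12)|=10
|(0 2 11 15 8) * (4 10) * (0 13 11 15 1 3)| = 8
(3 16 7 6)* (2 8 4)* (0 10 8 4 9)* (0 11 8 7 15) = (0 10 7 6 3 16 15)(2 4)(8 9 11) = [10, 1, 4, 16, 2, 5, 3, 6, 9, 11, 7, 8, 12, 13, 14, 0, 15]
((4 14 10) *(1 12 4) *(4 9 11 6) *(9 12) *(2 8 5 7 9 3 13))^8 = (1 11 2 14 7 3 6 8 10 9 13 4 5)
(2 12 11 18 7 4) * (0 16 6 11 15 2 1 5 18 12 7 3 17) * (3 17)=(0 16 6 11 12 15 2 7 4 1 5 18 17)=[16, 5, 7, 3, 1, 18, 11, 4, 8, 9, 10, 12, 15, 13, 14, 2, 6, 0, 17]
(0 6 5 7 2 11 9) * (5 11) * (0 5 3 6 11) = (0 11 9 5 7 2 3 6) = [11, 1, 3, 6, 4, 7, 0, 2, 8, 5, 10, 9]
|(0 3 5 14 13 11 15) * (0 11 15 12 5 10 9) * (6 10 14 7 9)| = 10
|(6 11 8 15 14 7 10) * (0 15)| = 8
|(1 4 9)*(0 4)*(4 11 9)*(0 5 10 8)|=7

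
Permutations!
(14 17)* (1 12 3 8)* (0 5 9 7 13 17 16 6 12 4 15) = (0 5 9 7 13 17 14 16 6 12 3 8 1 4 15) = [5, 4, 2, 8, 15, 9, 12, 13, 1, 7, 10, 11, 3, 17, 16, 0, 6, 14]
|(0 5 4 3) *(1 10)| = 4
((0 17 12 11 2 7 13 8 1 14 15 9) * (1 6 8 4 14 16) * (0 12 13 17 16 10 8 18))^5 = (0 6 10 16 18 8 1)(2 14)(4 11)(7 15)(9 17)(12 13)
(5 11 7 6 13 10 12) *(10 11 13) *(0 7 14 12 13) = (0 7 6 10 13 11 14 12 5) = [7, 1, 2, 3, 4, 0, 10, 6, 8, 9, 13, 14, 5, 11, 12]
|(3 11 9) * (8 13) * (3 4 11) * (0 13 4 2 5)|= |(0 13 8 4 11 9 2 5)|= 8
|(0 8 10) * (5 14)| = |(0 8 10)(5 14)| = 6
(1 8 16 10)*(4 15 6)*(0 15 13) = (0 15 6 4 13)(1 8 16 10) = [15, 8, 2, 3, 13, 5, 4, 7, 16, 9, 1, 11, 12, 0, 14, 6, 10]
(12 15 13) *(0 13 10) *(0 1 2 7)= (0 13 12 15 10 1 2 7)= [13, 2, 7, 3, 4, 5, 6, 0, 8, 9, 1, 11, 15, 12, 14, 10]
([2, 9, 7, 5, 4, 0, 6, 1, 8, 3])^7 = (9)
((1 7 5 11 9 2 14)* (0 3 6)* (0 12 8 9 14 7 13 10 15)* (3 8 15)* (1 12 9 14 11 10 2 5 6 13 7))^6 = (0 8 14 12 15)(1 3 9)(2 10 6)(5 7 13)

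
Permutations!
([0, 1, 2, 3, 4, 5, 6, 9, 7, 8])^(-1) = [0, 1, 2, 3, 4, 5, 6, 8, 9, 7]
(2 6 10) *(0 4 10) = [4, 1, 6, 3, 10, 5, 0, 7, 8, 9, 2] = (0 4 10 2 6)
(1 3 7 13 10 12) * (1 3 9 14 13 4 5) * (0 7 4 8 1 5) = (0 7 8 1 9 14 13 10 12 3 4) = [7, 9, 2, 4, 0, 5, 6, 8, 1, 14, 12, 11, 3, 10, 13]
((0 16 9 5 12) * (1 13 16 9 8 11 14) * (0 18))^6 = (0 9 5 12 18)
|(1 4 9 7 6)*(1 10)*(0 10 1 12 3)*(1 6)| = 4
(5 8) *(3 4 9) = (3 4 9)(5 8) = [0, 1, 2, 4, 9, 8, 6, 7, 5, 3]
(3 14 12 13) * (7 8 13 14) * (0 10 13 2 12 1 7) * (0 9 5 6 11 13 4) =[10, 7, 12, 9, 0, 6, 11, 8, 2, 5, 4, 13, 14, 3, 1] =(0 10 4)(1 7 8 2 12 14)(3 9 5 6 11 13)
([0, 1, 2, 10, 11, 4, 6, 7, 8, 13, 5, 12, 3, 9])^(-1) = [0, 1, 2, 12, 5, 10, 6, 7, 8, 13, 3, 4, 11, 9]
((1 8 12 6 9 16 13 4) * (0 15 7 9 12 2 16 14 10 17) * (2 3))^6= ((0 15 7 9 14 10 17)(1 8 3 2 16 13 4)(6 12))^6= (0 17 10 14 9 7 15)(1 4 13 16 2 3 8)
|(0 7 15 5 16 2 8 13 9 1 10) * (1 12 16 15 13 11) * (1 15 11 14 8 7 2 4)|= |(0 2 7 13 9 12 16 4 1 10)(5 11 15)(8 14)|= 30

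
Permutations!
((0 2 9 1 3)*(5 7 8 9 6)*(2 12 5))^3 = ((0 12 5 7 8 9 1 3)(2 6))^3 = (0 7 1 12 8 3 5 9)(2 6)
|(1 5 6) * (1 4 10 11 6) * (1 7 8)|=|(1 5 7 8)(4 10 11 6)|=4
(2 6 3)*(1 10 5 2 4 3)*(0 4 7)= (0 4 3 7)(1 10 5 2 6)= [4, 10, 6, 7, 3, 2, 1, 0, 8, 9, 5]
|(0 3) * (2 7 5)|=6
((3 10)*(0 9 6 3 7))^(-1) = (0 7 10 3 6 9)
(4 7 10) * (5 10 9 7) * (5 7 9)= (4 7 5 10)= [0, 1, 2, 3, 7, 10, 6, 5, 8, 9, 4]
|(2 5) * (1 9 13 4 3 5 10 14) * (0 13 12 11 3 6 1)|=|(0 13 4 6 1 9 12 11 3 5 2 10 14)|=13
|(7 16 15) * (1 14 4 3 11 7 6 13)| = 10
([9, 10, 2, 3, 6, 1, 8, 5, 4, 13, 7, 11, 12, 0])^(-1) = (0 13 9)(1 5 7 10)(4 8 6)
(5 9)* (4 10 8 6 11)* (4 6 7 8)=(4 10)(5 9)(6 11)(7 8)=[0, 1, 2, 3, 10, 9, 11, 8, 7, 5, 4, 6]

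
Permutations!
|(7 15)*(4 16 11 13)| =4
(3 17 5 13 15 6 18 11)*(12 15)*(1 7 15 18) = (1 7 15 6)(3 17 5 13 12 18 11) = [0, 7, 2, 17, 4, 13, 1, 15, 8, 9, 10, 3, 18, 12, 14, 6, 16, 5, 11]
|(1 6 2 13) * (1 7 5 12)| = |(1 6 2 13 7 5 12)| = 7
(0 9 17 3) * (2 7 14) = (0 9 17 3)(2 7 14) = [9, 1, 7, 0, 4, 5, 6, 14, 8, 17, 10, 11, 12, 13, 2, 15, 16, 3]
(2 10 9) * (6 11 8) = (2 10 9)(6 11 8) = [0, 1, 10, 3, 4, 5, 11, 7, 6, 2, 9, 8]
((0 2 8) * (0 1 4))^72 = ((0 2 8 1 4))^72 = (0 8 4 2 1)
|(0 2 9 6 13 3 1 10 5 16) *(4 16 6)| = 30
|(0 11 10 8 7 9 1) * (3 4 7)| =|(0 11 10 8 3 4 7 9 1)| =9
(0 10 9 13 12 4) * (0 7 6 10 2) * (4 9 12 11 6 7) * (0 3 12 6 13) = (0 2 3 12 9)(6 10)(11 13) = [2, 1, 3, 12, 4, 5, 10, 7, 8, 0, 6, 13, 9, 11]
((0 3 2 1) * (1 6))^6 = (0 3 2 6 1)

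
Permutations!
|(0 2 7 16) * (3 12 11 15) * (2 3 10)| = |(0 3 12 11 15 10 2 7 16)| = 9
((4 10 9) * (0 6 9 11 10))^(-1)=(0 4 9 6)(10 11)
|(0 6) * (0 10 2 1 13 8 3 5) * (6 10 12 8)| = 10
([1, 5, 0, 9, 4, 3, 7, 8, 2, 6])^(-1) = (0 2 8 7 6 9 3 5 1)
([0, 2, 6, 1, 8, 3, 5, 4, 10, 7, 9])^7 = (1 6 3 2 5)(4 10 7 8 9)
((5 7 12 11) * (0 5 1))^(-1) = (0 1 11 12 7 5)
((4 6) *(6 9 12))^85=((4 9 12 6))^85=(4 9 12 6)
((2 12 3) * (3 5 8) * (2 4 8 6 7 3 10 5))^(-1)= ((2 12)(3 4 8 10 5 6 7))^(-1)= (2 12)(3 7 6 5 10 8 4)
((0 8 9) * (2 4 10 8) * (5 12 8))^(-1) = (0 9 8 12 5 10 4 2)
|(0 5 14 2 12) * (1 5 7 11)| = 8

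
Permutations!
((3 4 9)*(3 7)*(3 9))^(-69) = (3 4)(7 9)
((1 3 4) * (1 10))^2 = ((1 3 4 10))^2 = (1 4)(3 10)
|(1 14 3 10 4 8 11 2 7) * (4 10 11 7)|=|(1 14 3 11 2 4 8 7)|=8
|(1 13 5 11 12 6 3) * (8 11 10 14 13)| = |(1 8 11 12 6 3)(5 10 14 13)| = 12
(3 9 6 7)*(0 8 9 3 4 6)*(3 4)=(0 8 9)(3 4 6 7)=[8, 1, 2, 4, 6, 5, 7, 3, 9, 0]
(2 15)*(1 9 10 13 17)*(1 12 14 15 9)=[0, 1, 9, 3, 4, 5, 6, 7, 8, 10, 13, 11, 14, 17, 15, 2, 16, 12]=(2 9 10 13 17 12 14 15)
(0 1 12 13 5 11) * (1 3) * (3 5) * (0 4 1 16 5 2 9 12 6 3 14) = (0 2 9 12 13 14)(1 6 3 16 5 11 4) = [2, 6, 9, 16, 1, 11, 3, 7, 8, 12, 10, 4, 13, 14, 0, 15, 5]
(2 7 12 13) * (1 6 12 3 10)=(1 6 12 13 2 7 3 10)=[0, 6, 7, 10, 4, 5, 12, 3, 8, 9, 1, 11, 13, 2]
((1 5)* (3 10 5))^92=((1 3 10 5))^92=(10)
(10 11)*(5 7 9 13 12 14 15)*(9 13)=(5 7 13 12 14 15)(10 11)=[0, 1, 2, 3, 4, 7, 6, 13, 8, 9, 11, 10, 14, 12, 15, 5]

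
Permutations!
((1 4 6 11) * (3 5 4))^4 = (1 6 5)(3 11 4)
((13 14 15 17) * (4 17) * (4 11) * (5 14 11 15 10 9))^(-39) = ((4 17 13 11)(5 14 10 9))^(-39) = (4 17 13 11)(5 14 10 9)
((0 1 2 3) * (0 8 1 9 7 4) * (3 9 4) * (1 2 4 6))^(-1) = (0 4 1 6)(2 8 3 7 9)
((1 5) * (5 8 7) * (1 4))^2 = (1 7 4 8 5)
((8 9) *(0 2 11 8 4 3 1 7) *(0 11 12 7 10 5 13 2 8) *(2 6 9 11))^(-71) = (0 8 11)(1 10 5 13 6 9 4 3)(2 12 7)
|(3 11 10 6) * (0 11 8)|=6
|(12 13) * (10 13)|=3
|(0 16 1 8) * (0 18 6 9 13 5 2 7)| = 11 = |(0 16 1 8 18 6 9 13 5 2 7)|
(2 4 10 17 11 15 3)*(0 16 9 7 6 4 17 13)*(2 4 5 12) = (0 16 9 7 6 5 12 2 17 11 15 3 4 10 13) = [16, 1, 17, 4, 10, 12, 5, 6, 8, 7, 13, 15, 2, 0, 14, 3, 9, 11]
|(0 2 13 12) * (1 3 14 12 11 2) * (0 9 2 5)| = |(0 1 3 14 12 9 2 13 11 5)| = 10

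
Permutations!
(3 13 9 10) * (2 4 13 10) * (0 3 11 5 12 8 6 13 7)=(0 3 10 11 5 12 8 6 13 9 2 4 7)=[3, 1, 4, 10, 7, 12, 13, 0, 6, 2, 11, 5, 8, 9]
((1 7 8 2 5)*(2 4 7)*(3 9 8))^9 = (3 7 4 8 9)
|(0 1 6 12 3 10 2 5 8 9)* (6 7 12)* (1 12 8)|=|(0 12 3 10 2 5 1 7 8 9)|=10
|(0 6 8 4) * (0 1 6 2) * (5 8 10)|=6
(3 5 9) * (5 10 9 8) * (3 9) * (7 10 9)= (3 9 7 10)(5 8)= [0, 1, 2, 9, 4, 8, 6, 10, 5, 7, 3]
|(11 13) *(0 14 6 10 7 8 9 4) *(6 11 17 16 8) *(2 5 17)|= 33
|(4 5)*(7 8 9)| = |(4 5)(7 8 9)| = 6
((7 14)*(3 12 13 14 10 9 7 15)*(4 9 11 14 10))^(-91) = (15)(4 7 9)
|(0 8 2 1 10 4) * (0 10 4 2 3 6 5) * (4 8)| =9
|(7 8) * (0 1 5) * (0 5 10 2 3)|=10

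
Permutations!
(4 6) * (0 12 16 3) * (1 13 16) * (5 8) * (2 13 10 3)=(0 12 1 10 3)(2 13 16)(4 6)(5 8)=[12, 10, 13, 0, 6, 8, 4, 7, 5, 9, 3, 11, 1, 16, 14, 15, 2]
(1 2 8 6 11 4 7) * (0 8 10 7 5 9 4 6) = [8, 2, 10, 3, 5, 9, 11, 1, 0, 4, 7, 6] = (0 8)(1 2 10 7)(4 5 9)(6 11)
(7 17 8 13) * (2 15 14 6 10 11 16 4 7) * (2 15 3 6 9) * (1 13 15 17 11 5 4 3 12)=(1 13 17 8 15 14 9 2 12)(3 6 10 5 4 7 11 16)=[0, 13, 12, 6, 7, 4, 10, 11, 15, 2, 5, 16, 1, 17, 9, 14, 3, 8]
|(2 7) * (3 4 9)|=6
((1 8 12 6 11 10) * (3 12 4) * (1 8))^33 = (3 8 11 12 4 10 6)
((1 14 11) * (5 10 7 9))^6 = (14)(5 7)(9 10)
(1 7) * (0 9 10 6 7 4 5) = (0 9 10 6 7 1 4 5) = [9, 4, 2, 3, 5, 0, 7, 1, 8, 10, 6]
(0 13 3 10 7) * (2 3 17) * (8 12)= (0 13 17 2 3 10 7)(8 12)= [13, 1, 3, 10, 4, 5, 6, 0, 12, 9, 7, 11, 8, 17, 14, 15, 16, 2]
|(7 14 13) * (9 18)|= 6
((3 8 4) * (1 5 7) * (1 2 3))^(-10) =((1 5 7 2 3 8 4))^(-10) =(1 3 5 8 7 4 2)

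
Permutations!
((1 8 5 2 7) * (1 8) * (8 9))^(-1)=((2 7 9 8 5))^(-1)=(2 5 8 9 7)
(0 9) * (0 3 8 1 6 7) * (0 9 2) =(0 2)(1 6 7 9 3 8) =[2, 6, 0, 8, 4, 5, 7, 9, 1, 3]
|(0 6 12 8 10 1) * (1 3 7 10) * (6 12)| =12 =|(0 12 8 1)(3 7 10)|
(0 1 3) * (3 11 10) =(0 1 11 10 3) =[1, 11, 2, 0, 4, 5, 6, 7, 8, 9, 3, 10]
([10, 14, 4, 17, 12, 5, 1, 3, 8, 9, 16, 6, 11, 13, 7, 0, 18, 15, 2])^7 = (0 11 15 12 17 4 3 2 7 18 14 16 1 10 6)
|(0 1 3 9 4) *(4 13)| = |(0 1 3 9 13 4)| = 6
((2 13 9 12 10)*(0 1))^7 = ((0 1)(2 13 9 12 10))^7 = (0 1)(2 9 10 13 12)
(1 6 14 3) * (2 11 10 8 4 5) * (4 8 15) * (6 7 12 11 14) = [0, 7, 14, 1, 5, 2, 6, 12, 8, 9, 15, 10, 11, 13, 3, 4] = (1 7 12 11 10 15 4 5 2 14 3)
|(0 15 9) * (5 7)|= 6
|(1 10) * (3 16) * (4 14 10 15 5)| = |(1 15 5 4 14 10)(3 16)| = 6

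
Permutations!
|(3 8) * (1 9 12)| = 6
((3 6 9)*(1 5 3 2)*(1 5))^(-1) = (2 9 6 3 5)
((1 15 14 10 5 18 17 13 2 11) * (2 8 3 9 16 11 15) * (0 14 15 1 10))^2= ((0 14)(1 2)(3 9 16 11 10 5 18 17 13 8))^2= (3 16 10 18 13)(5 17 8 9 11)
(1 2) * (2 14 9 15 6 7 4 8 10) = (1 14 9 15 6 7 4 8 10 2) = [0, 14, 1, 3, 8, 5, 7, 4, 10, 15, 2, 11, 12, 13, 9, 6]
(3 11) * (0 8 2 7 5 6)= (0 8 2 7 5 6)(3 11)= [8, 1, 7, 11, 4, 6, 0, 5, 2, 9, 10, 3]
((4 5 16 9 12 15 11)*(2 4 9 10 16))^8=(16)(2 5 4)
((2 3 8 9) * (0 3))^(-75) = ((0 3 8 9 2))^(-75) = (9)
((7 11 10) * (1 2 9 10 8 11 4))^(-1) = ((1 2 9 10 7 4)(8 11))^(-1) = (1 4 7 10 9 2)(8 11)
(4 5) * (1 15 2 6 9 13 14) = (1 15 2 6 9 13 14)(4 5) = [0, 15, 6, 3, 5, 4, 9, 7, 8, 13, 10, 11, 12, 14, 1, 2]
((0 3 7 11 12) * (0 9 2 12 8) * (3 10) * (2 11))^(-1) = ((0 10 3 7 2 12 9 11 8))^(-1) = (0 8 11 9 12 2 7 3 10)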